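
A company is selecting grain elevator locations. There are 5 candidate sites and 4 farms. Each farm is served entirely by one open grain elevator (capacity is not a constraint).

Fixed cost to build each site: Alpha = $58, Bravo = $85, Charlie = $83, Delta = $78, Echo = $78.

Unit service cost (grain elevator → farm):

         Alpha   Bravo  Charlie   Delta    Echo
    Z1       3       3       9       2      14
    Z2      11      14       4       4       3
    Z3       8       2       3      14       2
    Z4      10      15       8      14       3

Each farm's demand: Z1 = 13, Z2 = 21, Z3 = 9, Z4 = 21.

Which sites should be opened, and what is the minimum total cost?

For any fixed open set, each farm goes to its cheapest open site; total = fixed + service.
{Alpha, Echo}: Z1→Alpha 3·13=39, Z2→Echo 3·21=63, Z3→Echo 2·9=18, Z4→Echo 3·21=63. Service 183; fixed 136; total 319.
{Delta, Echo}: service 170 + fixed 156 = 326
{Bravo, Echo}: service 183 + fixed 163 = 346
{Alpha, Bravo, Charlie, Delta, Echo}: service 170 + fixed 382 = 552
No other subset beats 319.

Open Alpha and Echo; minimum total cost 319.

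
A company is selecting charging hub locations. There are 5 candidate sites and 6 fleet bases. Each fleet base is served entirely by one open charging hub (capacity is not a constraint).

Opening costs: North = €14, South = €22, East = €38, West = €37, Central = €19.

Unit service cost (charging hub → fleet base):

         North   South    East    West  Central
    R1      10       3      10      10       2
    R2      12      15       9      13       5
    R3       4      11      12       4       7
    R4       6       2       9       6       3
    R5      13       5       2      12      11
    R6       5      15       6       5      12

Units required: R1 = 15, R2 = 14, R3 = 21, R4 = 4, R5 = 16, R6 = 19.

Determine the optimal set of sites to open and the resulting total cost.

Open North, East and Central; minimum total cost 394.

For any fixed open set, each fleet base goes to its cheapest open site; total = fixed + service.
{North, East, Central}: R1→Central 2·15=30, R2→Central 5·14=70, R3→North 4·21=84, R4→Central 3·4=12, R5→East 2·16=32, R6→North 5·19=95. Service 323; fixed 71; total 394.
{North, South, East, Central}: service 319 + fixed 93 = 412
{East, West, Central}: service 323 + fixed 94 = 417
{North, South, East, West, Central}: R1→Central 2·15=30, R2→Central 5·14=70, R3→North 4·21=84, R4→South 2·4=8, R5→East 2·16=32, R6→North 5·19=95. Service 319; fixed 130; total 449.
No other subset beats 394.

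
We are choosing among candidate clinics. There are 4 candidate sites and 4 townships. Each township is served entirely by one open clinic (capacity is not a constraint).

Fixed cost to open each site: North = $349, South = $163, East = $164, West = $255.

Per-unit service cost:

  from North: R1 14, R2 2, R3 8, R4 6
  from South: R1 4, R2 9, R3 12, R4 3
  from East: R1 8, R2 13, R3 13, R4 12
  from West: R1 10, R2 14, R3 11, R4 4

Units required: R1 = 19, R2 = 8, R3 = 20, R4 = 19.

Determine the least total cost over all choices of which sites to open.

For any fixed open set, each township goes to its cheapest open site; total = fixed + service.
{South}: R1→South 4·19=76, R2→South 9·8=72, R3→South 12·20=240, R4→South 3·19=57. Service 445; fixed 163; total 608.
{South, East}: R1→South 4·19=76, R2→South 9·8=72, R3→South 12·20=240, R4→South 3·19=57. Service 445; fixed 327; total 772.
{North, South}: service 309 + fixed 512 = 821
{North, South, East, West}: R1→South 4·19=76, R2→North 2·8=16, R3→North 8·20=160, R4→South 3·19=57. Service 309; fixed 931; total 1240.
No other subset beats 608.

Minimum total cost: 608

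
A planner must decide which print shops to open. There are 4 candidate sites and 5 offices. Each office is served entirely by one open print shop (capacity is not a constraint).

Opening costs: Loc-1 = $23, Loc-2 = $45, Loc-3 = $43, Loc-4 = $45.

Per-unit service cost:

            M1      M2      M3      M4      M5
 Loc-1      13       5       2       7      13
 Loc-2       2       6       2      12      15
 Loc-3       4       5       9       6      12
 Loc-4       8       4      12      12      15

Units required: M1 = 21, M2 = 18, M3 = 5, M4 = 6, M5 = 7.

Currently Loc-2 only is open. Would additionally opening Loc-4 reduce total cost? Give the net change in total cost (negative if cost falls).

Current service cost with {Loc-2}: 337.
Adding Loc-4: each office re-picks its cheapest; new service cost 301, saving 36.
Extra fixed cost: 45. Net change = 45 − 36 = 9.
(Totals: 382 → 391.)

No — net change +9 (cost rises by 9).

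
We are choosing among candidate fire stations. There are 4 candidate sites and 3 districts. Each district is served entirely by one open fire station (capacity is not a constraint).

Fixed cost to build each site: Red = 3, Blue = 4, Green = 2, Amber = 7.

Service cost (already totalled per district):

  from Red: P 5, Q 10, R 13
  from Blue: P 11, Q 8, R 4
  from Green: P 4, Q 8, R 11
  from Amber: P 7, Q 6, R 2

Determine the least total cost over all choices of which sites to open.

For any fixed open set, each district goes to its cheapest open site; total = fixed + service.
{Green, Amber}: P→Green 4, Q→Amber 6, R→Amber 2. Service 12; fixed 9; total 21.
{Blue, Green}: P→Green 4, Q→Blue 8, R→Blue 4. Service 16; fixed 6; total 22.
{Amber}: service 15 + fixed 7 = 22
{Red, Blue, Green, Amber}: P→Green 4, Q→Amber 6, R→Amber 2. Service 12; fixed 16; total 28.
(All 15 nonempty subsets were checked; Green and Amber is lowest.)

Minimum total cost: 21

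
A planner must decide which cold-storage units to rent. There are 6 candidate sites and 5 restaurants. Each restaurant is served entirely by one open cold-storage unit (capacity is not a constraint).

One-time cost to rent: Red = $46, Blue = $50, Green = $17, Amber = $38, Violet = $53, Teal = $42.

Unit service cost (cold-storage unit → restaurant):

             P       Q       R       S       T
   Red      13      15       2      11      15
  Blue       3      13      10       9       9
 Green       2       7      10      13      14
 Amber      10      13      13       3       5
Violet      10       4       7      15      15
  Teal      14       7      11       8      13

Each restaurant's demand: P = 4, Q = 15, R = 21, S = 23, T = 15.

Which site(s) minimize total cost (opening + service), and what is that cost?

For any fixed open set, each restaurant goes to its cheapest open site; total = fixed + service.
{Red, Green, Amber}: P→Green 2·4=8, Q→Green 7·15=105, R→Red 2·21=42, S→Amber 3·23=69, T→Amber 5·15=75. Service 299; fixed 101; total 400.
{Red, Green, Amber, Violet}: service 254 + fixed 154 = 408
{Red, Amber, Violet}: service 286 + fixed 137 = 423
{Red, Blue, Green, Amber, Violet, Teal}: P→Green 2·4=8, Q→Violet 4·15=60, R→Red 2·21=42, S→Amber 3·23=69, T→Amber 5·15=75. Service 254; fixed 246; total 500.
No other subset beats 400.

Open Red, Green and Amber; minimum total cost 400.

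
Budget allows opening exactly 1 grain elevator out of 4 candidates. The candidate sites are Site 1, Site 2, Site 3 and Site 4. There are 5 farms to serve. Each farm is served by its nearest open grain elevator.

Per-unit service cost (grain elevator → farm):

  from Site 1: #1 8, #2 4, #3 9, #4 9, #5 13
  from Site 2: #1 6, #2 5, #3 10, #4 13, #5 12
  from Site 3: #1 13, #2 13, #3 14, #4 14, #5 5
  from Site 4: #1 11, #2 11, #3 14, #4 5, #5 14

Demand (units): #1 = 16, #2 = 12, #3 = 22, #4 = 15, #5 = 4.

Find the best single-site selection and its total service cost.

Choose Site 1 only; total service cost 561.

With exactly 1 open, each farm uses its cheapest among the chosen.
{Site 1}: #1→Site 1 8·16=128, #2→Site 1 4·12=48, #3→Site 1 9·22=198, #4→Site 1 9·15=135, #5→Site 1 13·4=52. Service cost 561.
{Site 2}: service cost 619
{Site 4}: service cost 747
Among all 4 size-1 choices, {Site 1} is lowest.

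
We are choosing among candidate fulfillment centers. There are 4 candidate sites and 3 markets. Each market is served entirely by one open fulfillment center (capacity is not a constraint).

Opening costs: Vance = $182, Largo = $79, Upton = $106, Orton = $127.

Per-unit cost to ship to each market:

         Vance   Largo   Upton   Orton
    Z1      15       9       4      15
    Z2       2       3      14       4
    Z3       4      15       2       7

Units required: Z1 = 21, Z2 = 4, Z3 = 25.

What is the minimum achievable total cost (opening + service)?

For any fixed open set, each market goes to its cheapest open site; total = fixed + service.
{Upton}: Z1→Upton 4·21=84, Z2→Upton 14·4=56, Z3→Upton 2·25=50. Service 190; fixed 106; total 296.
{Largo, Upton}: service 146 + fixed 185 = 331
{Upton, Orton}: service 150 + fixed 233 = 383
{Vance, Largo, Upton, Orton}: service 142 + fixed 494 = 636
(All 15 nonempty subsets were checked; Upton only is lowest.)

Minimum total cost: 296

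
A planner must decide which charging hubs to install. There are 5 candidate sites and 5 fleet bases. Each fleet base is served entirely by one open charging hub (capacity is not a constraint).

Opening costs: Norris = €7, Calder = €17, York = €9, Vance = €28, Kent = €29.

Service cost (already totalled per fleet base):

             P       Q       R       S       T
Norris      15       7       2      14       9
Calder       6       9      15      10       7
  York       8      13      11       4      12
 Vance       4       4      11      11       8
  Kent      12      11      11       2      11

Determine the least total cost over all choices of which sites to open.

Minimum total cost: 46

For any fixed open set, each fleet base goes to its cheapest open site; total = fixed + service.
{Norris, York}: P→York 8, Q→Norris 7, R→Norris 2, S→York 4, T→Norris 9. Service 30; fixed 16; total 46.
{Norris}: P→Norris 15, Q→Norris 7, R→Norris 2, S→Norris 14, T→Norris 9. Service 47; fixed 7; total 54.
{Norris, Calder}: P→Calder 6, Q→Norris 7, R→Norris 2, S→Calder 10, T→Calder 7. Service 32; fixed 24; total 56.
{Norris, Calder, York, Vance, Kent}: service 19 + fixed 90 = 109
No other subset beats 46.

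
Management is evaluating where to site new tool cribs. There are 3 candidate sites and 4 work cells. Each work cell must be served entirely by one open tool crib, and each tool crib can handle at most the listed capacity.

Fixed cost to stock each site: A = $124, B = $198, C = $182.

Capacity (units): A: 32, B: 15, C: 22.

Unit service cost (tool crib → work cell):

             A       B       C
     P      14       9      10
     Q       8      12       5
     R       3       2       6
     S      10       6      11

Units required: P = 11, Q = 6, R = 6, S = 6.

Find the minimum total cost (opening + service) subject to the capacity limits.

Minimum total cost: 404

Open {A}: P→A 14·11=154, Q→A 8·6=48, R→A 3·6=18, S→A 10·6=60.
Loads: A carries 29/32. Service 280; fixed 124; total 404.
Next best feasible plan costs 524.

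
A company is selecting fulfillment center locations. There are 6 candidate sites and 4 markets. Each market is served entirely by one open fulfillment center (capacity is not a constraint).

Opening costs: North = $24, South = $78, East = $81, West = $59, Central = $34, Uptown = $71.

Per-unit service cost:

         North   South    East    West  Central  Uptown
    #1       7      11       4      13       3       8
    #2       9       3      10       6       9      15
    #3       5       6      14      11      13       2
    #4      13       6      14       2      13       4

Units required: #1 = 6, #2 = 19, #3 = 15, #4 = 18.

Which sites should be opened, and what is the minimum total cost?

For any fixed open set, each market goes to its cheapest open site; total = fixed + service.
{North, West}: #1→North 7·6=42, #2→West 6·19=114, #3→North 5·15=75, #4→West 2·18=36. Service 267; fixed 83; total 350.
{South, Uptown}: service 207 + fixed 149 = 356
{West, Uptown}: service 228 + fixed 130 = 358
{North, South, East, West, Central, Uptown}: service 141 + fixed 347 = 488
No other subset beats 350.

Open North and West; minimum total cost 350.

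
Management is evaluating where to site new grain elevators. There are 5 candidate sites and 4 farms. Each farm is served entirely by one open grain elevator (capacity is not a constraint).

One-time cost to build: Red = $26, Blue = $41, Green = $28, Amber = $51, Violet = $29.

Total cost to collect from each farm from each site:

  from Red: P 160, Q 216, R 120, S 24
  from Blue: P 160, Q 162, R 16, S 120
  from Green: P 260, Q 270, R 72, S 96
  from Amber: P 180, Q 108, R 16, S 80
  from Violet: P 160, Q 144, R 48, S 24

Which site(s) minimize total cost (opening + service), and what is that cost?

For any fixed open set, each farm goes to its cheapest open site; total = fixed + service.
{Red, Amber}: P→Red 160, Q→Amber 108, R→Amber 16, S→Red 24. Service 308; fixed 77; total 385.
{Amber, Violet}: P→Violet 160, Q→Amber 108, R→Amber 16, S→Violet 24. Service 308; fixed 80; total 388.
{Violet}: P→Violet 160, Q→Violet 144, R→Violet 48, S→Violet 24. Service 376; fixed 29; total 405.
{Red, Blue, Green, Amber, Violet}: P→Red 160, Q→Amber 108, R→Blue 16, S→Red 24. Service 308; fixed 175; total 483.
No other subset beats 385.

Open Red and Amber; minimum total cost 385.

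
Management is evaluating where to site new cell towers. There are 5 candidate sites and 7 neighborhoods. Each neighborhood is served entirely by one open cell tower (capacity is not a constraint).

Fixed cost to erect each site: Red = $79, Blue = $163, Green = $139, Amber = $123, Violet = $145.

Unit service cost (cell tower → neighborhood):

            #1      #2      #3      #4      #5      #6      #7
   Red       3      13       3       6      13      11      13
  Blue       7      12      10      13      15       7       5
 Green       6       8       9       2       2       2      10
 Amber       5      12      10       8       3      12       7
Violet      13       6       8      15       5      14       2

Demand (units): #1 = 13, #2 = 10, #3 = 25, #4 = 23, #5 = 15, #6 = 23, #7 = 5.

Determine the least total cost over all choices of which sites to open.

For any fixed open set, each neighborhood goes to its cheapest open site; total = fixed + service.
{Red, Green}: #1→Red 3·13=39, #2→Green 8·10=80, #3→Red 3·25=75, #4→Green 2·23=46, #5→Green 2·15=30, #6→Green 2·23=46, #7→Green 10·5=50. Service 366; fixed 218; total 584.
{Red, Green, Violet}: service 306 + fixed 363 = 669
{Red, Green, Amber}: service 351 + fixed 341 = 692
{Red, Blue, Green, Amber, Violet}: #1→Red 3·13=39, #2→Violet 6·10=60, #3→Red 3·25=75, #4→Green 2·23=46, #5→Green 2·15=30, #6→Green 2·23=46, #7→Violet 2·5=10. Service 306; fixed 649; total 955.
No other subset beats 584.

Minimum total cost: 584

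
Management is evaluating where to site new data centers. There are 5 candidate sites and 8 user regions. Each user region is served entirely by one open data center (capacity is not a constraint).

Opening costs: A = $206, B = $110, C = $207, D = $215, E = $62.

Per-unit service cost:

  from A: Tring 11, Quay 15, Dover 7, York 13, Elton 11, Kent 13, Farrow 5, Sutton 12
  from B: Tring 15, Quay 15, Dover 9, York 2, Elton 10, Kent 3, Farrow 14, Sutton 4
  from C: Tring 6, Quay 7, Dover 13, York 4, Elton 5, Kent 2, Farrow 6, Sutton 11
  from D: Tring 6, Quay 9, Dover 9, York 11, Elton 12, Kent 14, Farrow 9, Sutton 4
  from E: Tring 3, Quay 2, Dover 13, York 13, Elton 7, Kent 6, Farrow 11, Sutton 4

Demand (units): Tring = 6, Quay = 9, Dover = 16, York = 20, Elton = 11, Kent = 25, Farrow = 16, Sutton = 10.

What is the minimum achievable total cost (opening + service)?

Minimum total cost: 760

For any fixed open set, each user region goes to its cheapest open site; total = fixed + service.
{B, E}: Tring→E 3·6=18, Quay→E 2·9=18, Dover→B 9·16=144, York→B 2·20=40, Elton→E 7·11=77, Kent→B 3·25=75, Farrow→E 11·16=176, Sutton→B 4·10=40. Service 588; fixed 172; total 760.
{C, E}: service 565 + fixed 269 = 834
{A, B, E}: service 460 + fixed 378 = 838
{A, B, C, D, E}: service 413 + fixed 800 = 1213
No other subset beats 760.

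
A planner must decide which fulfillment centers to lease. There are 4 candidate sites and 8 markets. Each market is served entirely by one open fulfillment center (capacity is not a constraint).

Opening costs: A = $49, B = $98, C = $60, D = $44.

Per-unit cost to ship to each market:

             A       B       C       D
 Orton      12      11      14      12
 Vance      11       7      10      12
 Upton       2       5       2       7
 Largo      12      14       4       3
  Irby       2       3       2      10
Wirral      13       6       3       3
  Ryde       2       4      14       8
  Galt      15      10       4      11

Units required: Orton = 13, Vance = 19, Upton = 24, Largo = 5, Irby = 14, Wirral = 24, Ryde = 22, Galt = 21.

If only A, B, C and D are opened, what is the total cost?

Each market is assigned to its cheapest site among the open ones.
{A, B, C, D}: Orton→B 11·13=143, Vance→B 7·19=133, Upton→A 2·24=48, Largo→D 3·5=15, Irby→A 2·14=28, Wirral→C 3·24=72, Ryde→A 2·22=44, Galt→C 4·21=84. Service 567; fixed 251; total 818.

Total cost: 818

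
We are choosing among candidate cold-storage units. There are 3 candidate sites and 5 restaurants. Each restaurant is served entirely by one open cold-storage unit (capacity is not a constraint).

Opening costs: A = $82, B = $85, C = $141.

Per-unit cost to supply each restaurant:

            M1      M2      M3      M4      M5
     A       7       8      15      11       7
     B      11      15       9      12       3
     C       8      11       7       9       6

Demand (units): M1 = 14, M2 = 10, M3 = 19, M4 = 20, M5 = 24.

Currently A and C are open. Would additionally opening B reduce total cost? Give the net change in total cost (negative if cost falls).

Current service cost with {A, C}: 635.
Adding B: each restaurant re-picks its cheapest; new service cost 563, saving 72.
Extra fixed cost: 85. Net change = 85 − 72 = 13.
(Totals: 858 → 871.)

No — net change +13 (cost rises by 13).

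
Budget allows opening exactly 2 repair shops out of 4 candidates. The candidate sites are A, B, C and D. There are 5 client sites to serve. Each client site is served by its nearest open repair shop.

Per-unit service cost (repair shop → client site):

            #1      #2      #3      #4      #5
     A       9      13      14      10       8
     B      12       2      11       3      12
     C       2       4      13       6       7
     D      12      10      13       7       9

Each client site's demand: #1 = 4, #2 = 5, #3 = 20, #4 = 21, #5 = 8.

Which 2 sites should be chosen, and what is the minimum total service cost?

With exactly 2 open, each client site uses its cheapest among the chosen.
{B, C}: #1→C 2·4=8, #2→B 2·5=10, #3→B 11·20=220, #4→B 3·21=63, #5→C 7·8=56. Service cost 357.
{A, B}: service cost 393
{B, D}: service cost 413
Among all 6 size-2 choices, {B, C} is lowest.

Choose B and C; total service cost 357.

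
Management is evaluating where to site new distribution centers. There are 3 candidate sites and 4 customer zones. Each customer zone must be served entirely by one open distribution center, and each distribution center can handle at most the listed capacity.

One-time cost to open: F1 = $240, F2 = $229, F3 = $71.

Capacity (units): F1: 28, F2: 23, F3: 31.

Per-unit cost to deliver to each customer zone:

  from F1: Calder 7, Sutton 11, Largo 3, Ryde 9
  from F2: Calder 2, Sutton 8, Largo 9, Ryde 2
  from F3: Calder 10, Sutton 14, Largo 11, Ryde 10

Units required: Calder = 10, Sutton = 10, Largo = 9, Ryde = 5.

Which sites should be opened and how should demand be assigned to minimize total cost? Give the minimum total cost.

Minimum total cost: 549

Open {F2, F3}: Calder→F2 2·10=20, Sutton→F2 8·10=80, Largo→F3 11·9=99, Ryde→F3 10·5=50.
Loads: F2 carries 20/23, F3 carries 14/31. Service 249; fixed 300; total 549.
Next best feasible plan costs 569.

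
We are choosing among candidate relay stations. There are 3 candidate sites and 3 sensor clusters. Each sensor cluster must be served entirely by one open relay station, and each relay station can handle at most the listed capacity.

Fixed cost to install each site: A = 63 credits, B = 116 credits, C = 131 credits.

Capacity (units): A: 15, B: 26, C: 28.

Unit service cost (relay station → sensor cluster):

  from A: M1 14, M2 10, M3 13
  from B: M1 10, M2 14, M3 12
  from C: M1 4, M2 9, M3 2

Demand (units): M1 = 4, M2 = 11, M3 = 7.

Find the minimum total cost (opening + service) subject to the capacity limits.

Minimum total cost: 260

Open {C}: M1→C 4·4=16, M2→C 9·11=99, M3→C 2·7=14.
Loads: C carries 22/28. Service 129; fixed 131; total 260.
Next best feasible plan costs 323.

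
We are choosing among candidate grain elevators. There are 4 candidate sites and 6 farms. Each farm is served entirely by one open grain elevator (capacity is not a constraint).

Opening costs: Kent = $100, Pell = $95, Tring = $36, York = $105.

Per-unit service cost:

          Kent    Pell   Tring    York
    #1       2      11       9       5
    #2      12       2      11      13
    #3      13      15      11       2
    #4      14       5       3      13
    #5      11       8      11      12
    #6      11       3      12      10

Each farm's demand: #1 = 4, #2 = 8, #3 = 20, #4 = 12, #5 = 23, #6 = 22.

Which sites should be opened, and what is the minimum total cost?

Open Pell and York; minimum total cost 586.

For any fixed open set, each farm goes to its cheapest open site; total = fixed + service.
{Pell, York}: #1→York 5·4=20, #2→Pell 2·8=16, #3→York 2·20=40, #4→Pell 5·12=60, #5→Pell 8·23=184, #6→Pell 3·22=66. Service 386; fixed 200; total 586.
{Pell, Tring, York}: service 362 + fixed 236 = 598
{Kent, Pell, York}: #1→Kent 2·4=8, #2→Pell 2·8=16, #3→York 2·20=40, #4→Pell 5·12=60, #5→Pell 8·23=184, #6→Pell 3·22=66. Service 374; fixed 300; total 674.
{Kent, Pell, Tring, York}: service 350 + fixed 336 = 686
No other subset beats 586.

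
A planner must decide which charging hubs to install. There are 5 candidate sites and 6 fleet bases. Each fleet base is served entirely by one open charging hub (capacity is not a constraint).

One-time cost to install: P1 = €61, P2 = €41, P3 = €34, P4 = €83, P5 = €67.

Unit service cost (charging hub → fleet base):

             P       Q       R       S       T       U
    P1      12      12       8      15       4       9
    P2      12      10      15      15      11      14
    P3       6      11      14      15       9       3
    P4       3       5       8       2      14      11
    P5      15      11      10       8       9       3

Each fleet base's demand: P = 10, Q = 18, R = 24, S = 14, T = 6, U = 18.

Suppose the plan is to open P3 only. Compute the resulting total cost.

Each fleet base is assigned to its cheapest site among the open ones.
{P3}: P→P3 6·10=60, Q→P3 11·18=198, R→P3 14·24=336, S→P3 15·14=210, T→P3 9·6=54, U→P3 3·18=54. Service 912; fixed 34; total 946.

Total cost: 946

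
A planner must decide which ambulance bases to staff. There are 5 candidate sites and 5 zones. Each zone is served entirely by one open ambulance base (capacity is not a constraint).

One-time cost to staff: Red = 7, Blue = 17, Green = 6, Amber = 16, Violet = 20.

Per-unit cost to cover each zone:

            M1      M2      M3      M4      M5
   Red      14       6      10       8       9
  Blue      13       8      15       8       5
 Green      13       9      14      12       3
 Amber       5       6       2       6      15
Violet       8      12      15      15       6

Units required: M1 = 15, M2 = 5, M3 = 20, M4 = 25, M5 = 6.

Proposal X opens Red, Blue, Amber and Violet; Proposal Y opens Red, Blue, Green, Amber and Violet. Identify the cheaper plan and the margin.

Proposal Y is cheaper by 6.

Proposal X: {Red, Blue, Amber, Violet}: M1→Amber 5·15=75, M2→Red 6·5=30, M3→Amber 2·20=40, M4→Amber 6·25=150, M5→Blue 5·6=30. Service 325; fixed 60; total 385.
Proposal Y: {Red, Blue, Green, Amber, Violet}: M1→Amber 5·15=75, M2→Red 6·5=30, M3→Amber 2·20=40, M4→Amber 6·25=150, M5→Green 3·6=18. Service 313; fixed 66; total 379.
Difference: |385 − 379| = 6.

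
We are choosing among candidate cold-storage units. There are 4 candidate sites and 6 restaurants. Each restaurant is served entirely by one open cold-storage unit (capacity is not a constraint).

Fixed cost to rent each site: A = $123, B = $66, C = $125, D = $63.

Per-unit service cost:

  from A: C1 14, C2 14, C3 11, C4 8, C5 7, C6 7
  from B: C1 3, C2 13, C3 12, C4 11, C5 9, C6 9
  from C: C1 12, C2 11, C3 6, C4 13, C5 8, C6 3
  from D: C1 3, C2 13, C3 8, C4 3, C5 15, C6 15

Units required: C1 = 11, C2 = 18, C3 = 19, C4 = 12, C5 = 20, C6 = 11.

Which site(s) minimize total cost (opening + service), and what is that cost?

Open C and D; minimum total cost 762.

For any fixed open set, each restaurant goes to its cheapest open site; total = fixed + service.
{C, D}: C1→D 3·11=33, C2→C 11·18=198, C3→C 6·19=114, C4→D 3·12=36, C5→C 8·20=160, C6→C 3·11=33. Service 574; fixed 188; total 762.
{B, C, D}: C1→B 3·11=33, C2→C 11·18=198, C3→C 6·19=114, C4→D 3·12=36, C5→C 8·20=160, C6→C 3·11=33. Service 574; fixed 254; total 828.
{A, D}: service 672 + fixed 186 = 858
{A, B, C, D}: C1→B 3·11=33, C2→C 11·18=198, C3→C 6·19=114, C4→D 3·12=36, C5→A 7·20=140, C6→C 3·11=33. Service 554; fixed 377; total 931.
No other subset beats 762.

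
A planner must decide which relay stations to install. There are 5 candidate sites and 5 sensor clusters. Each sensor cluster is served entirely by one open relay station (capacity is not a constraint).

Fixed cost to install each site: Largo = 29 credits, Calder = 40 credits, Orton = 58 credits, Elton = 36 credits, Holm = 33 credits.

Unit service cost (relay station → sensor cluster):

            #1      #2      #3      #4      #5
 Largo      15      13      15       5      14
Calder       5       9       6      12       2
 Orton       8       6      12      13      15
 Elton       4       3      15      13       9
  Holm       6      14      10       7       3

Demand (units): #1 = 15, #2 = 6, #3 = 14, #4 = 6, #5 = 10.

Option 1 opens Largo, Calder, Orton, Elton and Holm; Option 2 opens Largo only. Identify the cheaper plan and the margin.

Option 1: {Largo, Calder, Orton, Elton, Holm}: #1→Elton 4·15=60, #2→Elton 3·6=18, #3→Calder 6·14=84, #4→Largo 5·6=30, #5→Calder 2·10=20. Service 212; fixed 196; total 408.
Option 2: {Largo}: #1→Largo 15·15=225, #2→Largo 13·6=78, #3→Largo 15·14=210, #4→Largo 5·6=30, #5→Largo 14·10=140. Service 683; fixed 29; total 712.
Difference: |408 − 712| = 304.

Option 1 is cheaper by 304.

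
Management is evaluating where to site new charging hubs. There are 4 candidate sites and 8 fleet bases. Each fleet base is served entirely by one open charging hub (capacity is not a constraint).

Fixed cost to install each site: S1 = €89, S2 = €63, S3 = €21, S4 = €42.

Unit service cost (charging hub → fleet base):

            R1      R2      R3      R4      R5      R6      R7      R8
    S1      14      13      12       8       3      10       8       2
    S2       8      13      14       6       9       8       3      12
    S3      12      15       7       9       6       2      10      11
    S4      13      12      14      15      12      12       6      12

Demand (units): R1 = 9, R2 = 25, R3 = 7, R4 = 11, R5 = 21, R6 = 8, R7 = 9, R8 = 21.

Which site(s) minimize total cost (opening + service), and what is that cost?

For any fixed open set, each fleet base goes to its cheapest open site; total = fixed + service.
{S1, S2, S3}: R1→S2 8·9=72, R2→S1 13·25=325, R3→S3 7·7=49, R4→S2 6·11=66, R5→S1 3·21=63, R6→S3 2·8=16, R7→S2 3·9=27, R8→S1 2·21=42. Service 660; fixed 173; total 833.
{S1, S2, S3, S4}: R1→S2 8·9=72, R2→S4 12·25=300, R3→S3 7·7=49, R4→S2 6·11=66, R5→S1 3·21=63, R6→S3 2·8=16, R7→S2 3·9=27, R8→S1 2·21=42. Service 635; fixed 215; total 850.
{S1, S3, S4}: service 720 + fixed 152 = 872
{S3}: R1→S3 12·9=108, R2→S3 15·25=375, R3→S3 7·7=49, R4→S3 9·11=99, R5→S3 6·21=126, R6→S3 2·8=16, R7→S3 10·9=90, R8→S3 11·21=231. Service 1094; fixed 21; total 1115.
No other subset beats 833.

Open S1, S2 and S3; minimum total cost 833.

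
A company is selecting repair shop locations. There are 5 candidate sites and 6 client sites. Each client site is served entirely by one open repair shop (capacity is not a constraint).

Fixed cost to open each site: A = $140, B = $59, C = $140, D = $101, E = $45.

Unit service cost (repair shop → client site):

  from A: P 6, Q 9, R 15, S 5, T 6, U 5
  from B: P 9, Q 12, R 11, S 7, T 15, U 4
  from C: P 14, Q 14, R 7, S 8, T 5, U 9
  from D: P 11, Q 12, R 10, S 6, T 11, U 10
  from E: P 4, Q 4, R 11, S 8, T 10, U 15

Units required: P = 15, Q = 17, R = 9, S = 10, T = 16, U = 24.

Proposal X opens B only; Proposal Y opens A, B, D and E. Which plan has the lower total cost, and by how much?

Proposal X: {B}: P→B 9·15=135, Q→B 12·17=204, R→B 11·9=99, S→B 7·10=70, T→B 15·16=240, U→B 4·24=96. Service 844; fixed 59; total 903.
Proposal Y: {A, B, D, E}: P→E 4·15=60, Q→E 4·17=68, R→D 10·9=90, S→A 5·10=50, T→A 6·16=96, U→B 4·24=96. Service 460; fixed 345; total 805.
Difference: |903 − 805| = 98.

Proposal Y is cheaper by 98.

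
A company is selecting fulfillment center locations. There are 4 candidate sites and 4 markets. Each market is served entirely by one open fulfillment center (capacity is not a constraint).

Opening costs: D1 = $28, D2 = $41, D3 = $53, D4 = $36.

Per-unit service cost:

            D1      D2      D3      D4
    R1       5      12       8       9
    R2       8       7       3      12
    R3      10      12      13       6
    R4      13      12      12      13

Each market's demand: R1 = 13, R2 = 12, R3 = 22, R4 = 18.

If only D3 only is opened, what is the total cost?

Total cost: 695

Each market is assigned to its cheapest site among the open ones.
{D3}: R1→D3 8·13=104, R2→D3 3·12=36, R3→D3 13·22=286, R4→D3 12·18=216. Service 642; fixed 53; total 695.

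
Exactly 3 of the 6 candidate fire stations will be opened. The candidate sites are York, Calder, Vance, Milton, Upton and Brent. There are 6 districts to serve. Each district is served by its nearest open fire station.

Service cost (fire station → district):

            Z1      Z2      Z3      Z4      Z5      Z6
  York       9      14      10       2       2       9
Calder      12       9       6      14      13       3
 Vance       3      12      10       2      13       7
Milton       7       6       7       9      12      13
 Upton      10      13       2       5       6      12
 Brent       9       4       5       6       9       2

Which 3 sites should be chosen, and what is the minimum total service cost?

Choose York, Vance and Brent; total service cost 18.

With exactly 3 open, each district uses its cheapest among the chosen.
{York, Vance, Brent}: Z1→Vance 3, Z2→Brent 4, Z3→Brent 5, Z4→York 2, Z5→York 2, Z6→Brent 2. Service cost 18.
{Vance, Upton, Brent}: service cost 19
{York, Upton, Brent}: service cost 21
Among all 20 size-3 choices, {York, Vance, Brent} is lowest.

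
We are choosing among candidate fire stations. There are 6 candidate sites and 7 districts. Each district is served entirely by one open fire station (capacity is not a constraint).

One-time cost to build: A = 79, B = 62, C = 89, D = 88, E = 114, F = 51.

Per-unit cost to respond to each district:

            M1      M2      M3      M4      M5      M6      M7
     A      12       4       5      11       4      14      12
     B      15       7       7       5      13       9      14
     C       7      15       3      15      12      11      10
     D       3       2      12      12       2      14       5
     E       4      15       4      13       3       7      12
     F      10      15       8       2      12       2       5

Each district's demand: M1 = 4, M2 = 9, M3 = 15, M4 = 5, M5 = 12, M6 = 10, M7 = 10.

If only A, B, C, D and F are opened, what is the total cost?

Total cost: 548

Each district is assigned to its cheapest site among the open ones.
{A, B, C, D, F}: M1→D 3·4=12, M2→D 2·9=18, M3→C 3·15=45, M4→F 2·5=10, M5→D 2·12=24, M6→F 2·10=20, M7→D 5·10=50. Service 179; fixed 369; total 548.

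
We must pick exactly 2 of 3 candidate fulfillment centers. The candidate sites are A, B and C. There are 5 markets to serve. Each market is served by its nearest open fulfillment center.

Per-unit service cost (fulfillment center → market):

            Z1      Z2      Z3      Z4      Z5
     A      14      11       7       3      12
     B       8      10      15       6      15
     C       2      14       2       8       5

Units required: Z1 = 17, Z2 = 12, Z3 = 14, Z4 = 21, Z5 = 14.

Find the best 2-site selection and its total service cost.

Choose A and C; total service cost 327.

With exactly 2 open, each market uses its cheapest among the chosen.
{A, C}: Z1→C 2·17=34, Z2→A 11·12=132, Z3→C 2·14=28, Z4→A 3·21=63, Z5→C 5·14=70. Service cost 327.
{B, C}: service cost 378
{A, B}: service cost 585
Among all 3 size-2 choices, {A, C} is lowest.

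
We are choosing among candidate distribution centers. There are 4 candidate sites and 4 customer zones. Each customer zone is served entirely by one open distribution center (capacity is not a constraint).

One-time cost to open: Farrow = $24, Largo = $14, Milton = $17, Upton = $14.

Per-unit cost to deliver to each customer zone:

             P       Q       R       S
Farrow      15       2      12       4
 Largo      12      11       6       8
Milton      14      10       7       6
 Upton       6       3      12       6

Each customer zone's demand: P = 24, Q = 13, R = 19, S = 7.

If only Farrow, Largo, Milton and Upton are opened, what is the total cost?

Total cost: 381

Each customer zone is assigned to its cheapest site among the open ones.
{Farrow, Largo, Milton, Upton}: P→Upton 6·24=144, Q→Farrow 2·13=26, R→Largo 6·19=114, S→Farrow 4·7=28. Service 312; fixed 69; total 381.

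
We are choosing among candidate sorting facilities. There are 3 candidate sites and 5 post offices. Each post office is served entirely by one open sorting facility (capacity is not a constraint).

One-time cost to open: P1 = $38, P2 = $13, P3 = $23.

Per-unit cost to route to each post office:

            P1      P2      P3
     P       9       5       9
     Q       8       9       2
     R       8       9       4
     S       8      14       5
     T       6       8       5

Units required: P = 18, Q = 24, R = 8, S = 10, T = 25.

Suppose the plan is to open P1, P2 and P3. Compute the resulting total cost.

Each post office is assigned to its cheapest site among the open ones.
{P1, P2, P3}: P→P2 5·18=90, Q→P3 2·24=48, R→P3 4·8=32, S→P3 5·10=50, T→P3 5·25=125. Service 345; fixed 74; total 419.

Total cost: 419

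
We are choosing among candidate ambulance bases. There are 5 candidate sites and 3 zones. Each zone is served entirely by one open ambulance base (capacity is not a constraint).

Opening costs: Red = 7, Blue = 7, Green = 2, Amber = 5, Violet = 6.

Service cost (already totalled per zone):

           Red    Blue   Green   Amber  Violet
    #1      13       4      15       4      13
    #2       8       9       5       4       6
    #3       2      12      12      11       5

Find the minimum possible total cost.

For any fixed open set, each zone goes to its cheapest open site; total = fixed + service.
{Red, Amber}: #1→Amber 4, #2→Amber 4, #3→Red 2. Service 10; fixed 12; total 22.
{Red, Green, Amber}: service 10 + fixed 14 = 24
{Amber}: #1→Amber 4, #2→Amber 4, #3→Amber 11. Service 19; fixed 5; total 24.
{Red, Blue, Green, Amber, Violet}: service 10 + fixed 27 = 37
No other subset beats 22.

Minimum total cost: 22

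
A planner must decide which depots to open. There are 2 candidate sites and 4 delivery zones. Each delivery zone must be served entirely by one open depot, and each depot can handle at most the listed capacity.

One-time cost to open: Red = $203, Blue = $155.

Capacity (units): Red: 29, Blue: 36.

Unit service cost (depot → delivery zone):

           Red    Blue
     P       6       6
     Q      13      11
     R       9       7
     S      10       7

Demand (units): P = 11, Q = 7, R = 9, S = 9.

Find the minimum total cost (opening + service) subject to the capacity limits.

Minimum total cost: 424

Open {Blue}: P→Blue 6·11=66, Q→Blue 11·7=77, R→Blue 7·9=63, S→Blue 7·9=63.
Loads: Blue carries 36/36. Service 269; fixed 155; total 424.
Next best feasible plan costs 627.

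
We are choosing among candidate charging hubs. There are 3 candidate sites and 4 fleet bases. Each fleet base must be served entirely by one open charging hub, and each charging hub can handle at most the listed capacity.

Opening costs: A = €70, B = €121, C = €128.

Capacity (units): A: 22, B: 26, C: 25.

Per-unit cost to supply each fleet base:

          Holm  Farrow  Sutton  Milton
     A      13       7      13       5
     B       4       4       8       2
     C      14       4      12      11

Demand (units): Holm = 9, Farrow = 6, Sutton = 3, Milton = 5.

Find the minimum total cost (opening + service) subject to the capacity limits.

Minimum total cost: 215

Open {B}: Holm→B 4·9=36, Farrow→B 4·6=24, Sutton→B 8·3=24, Milton→B 2·5=10.
Loads: B carries 23/26. Service 94; fixed 121; total 215.
Next best feasible plan costs 285.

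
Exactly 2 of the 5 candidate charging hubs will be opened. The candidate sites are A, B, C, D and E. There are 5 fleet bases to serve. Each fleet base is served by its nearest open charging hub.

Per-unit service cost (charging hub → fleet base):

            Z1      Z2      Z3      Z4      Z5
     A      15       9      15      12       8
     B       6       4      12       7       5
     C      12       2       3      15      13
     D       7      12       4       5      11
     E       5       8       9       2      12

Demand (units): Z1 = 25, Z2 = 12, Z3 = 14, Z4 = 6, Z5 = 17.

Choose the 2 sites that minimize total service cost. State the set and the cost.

Choose B and C; total service cost 343.

With exactly 2 open, each fleet base uses its cheapest among the chosen.
{B, C}: Z1→B 6·25=150, Z2→C 2·12=24, Z3→C 3·14=42, Z4→B 7·6=42, Z5→B 5·17=85. Service cost 343.
{B, D}: service cost 369
{B, E}: service cost 396
Among all 10 size-2 choices, {B, C} is lowest.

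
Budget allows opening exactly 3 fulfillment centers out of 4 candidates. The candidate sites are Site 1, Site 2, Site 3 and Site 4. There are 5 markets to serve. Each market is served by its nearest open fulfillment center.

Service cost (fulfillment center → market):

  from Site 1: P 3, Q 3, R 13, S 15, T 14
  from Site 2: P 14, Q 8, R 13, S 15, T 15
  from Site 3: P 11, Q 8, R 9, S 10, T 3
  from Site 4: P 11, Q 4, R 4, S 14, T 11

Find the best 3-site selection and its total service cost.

With exactly 3 open, each market uses its cheapest among the chosen.
{Site 1, Site 3, Site 4}: P→Site 1 3, Q→Site 1 3, R→Site 4 4, S→Site 3 10, T→Site 3 3. Service cost 23.
{Site 1, Site 2, Site 3}: service cost 28
{Site 2, Site 3, Site 4}: service cost 32
Among all 4 size-3 choices, {Site 1, Site 3, Site 4} is lowest.

Choose Site 1, Site 3 and Site 4; total service cost 23.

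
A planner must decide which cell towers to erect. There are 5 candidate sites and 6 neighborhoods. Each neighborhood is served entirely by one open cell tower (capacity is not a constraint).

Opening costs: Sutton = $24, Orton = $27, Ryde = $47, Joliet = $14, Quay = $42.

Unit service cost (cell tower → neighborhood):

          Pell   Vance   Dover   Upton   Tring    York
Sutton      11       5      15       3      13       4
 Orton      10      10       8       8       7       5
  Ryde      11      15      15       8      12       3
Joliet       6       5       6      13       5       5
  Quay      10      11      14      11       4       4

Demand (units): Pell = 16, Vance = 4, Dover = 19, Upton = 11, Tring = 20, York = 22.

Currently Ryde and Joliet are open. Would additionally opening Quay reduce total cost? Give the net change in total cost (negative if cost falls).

No — net change +22 (cost rises by 22).

Current service cost with {Ryde, Joliet}: 484.
Adding Quay: each neighborhood re-picks its cheapest; new service cost 464, saving 20.
Extra fixed cost: 42. Net change = 42 − 20 = 22.
(Totals: 545 → 567.)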